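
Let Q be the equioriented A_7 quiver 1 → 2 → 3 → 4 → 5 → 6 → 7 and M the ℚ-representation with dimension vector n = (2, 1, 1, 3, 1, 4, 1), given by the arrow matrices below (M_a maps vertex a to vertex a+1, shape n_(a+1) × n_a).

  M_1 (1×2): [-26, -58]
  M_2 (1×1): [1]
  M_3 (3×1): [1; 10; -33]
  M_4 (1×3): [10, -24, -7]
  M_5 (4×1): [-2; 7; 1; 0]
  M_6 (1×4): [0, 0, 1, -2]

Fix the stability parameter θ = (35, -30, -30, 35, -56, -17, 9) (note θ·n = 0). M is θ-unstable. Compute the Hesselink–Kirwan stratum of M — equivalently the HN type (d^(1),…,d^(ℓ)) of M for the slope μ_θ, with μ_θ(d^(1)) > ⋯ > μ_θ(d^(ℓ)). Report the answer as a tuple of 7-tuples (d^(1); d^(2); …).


Barcode: M ≅ I[1,1], I[1,7], I[4,4]^2, I[6,6]^3. HN layers by μ_θ (4 steps, strictly decreasing):
  μ^(1)=35; μ^(2)=9; μ^(3)=-21/2; μ^(4)=-17

((1, 0, 0, 2, 0, 0, 0); (0, 0, 0, 0, 0, 0, 1); (1, 1, 1, 1, 1, 1, 0); (0, 0, 0, 0, 0, 3, 0))


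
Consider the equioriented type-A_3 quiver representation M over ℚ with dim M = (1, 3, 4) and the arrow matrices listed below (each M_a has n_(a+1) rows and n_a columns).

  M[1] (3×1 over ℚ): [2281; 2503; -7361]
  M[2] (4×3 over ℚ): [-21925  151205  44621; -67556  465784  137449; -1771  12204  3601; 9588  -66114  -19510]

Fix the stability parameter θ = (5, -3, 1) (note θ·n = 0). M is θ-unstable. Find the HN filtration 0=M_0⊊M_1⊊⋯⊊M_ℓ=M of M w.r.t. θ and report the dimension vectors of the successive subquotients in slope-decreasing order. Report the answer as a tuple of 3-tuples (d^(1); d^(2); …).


Barcode: M ≅ I[1,3], I[2,3]^2, I[3,3]. HN layers by μ_θ (2 steps, strictly decreasing):
  μ^(1)=1; μ^(2)=-3

((1, 1, 4); (0, 2, 0))


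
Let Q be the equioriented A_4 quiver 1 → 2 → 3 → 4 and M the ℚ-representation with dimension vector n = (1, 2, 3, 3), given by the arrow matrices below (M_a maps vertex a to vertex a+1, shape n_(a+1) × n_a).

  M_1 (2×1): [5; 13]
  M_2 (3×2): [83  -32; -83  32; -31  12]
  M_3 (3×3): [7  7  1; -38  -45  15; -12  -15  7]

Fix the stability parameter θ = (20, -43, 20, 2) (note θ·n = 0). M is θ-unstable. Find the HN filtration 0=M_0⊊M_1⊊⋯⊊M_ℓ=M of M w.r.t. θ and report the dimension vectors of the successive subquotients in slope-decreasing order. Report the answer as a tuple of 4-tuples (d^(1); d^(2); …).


Via rank(M_{q-1}∘⋯∘M_p): M ≅ I[1,4], I[2,4], I[3,4].
μ_θ-semistable layers: μ^(1)=11; μ^(2)=-23/2; μ^(3)=-43

((0, 0, 3, 3); (1, 1, 0, 0); (0, 1, 0, 0))


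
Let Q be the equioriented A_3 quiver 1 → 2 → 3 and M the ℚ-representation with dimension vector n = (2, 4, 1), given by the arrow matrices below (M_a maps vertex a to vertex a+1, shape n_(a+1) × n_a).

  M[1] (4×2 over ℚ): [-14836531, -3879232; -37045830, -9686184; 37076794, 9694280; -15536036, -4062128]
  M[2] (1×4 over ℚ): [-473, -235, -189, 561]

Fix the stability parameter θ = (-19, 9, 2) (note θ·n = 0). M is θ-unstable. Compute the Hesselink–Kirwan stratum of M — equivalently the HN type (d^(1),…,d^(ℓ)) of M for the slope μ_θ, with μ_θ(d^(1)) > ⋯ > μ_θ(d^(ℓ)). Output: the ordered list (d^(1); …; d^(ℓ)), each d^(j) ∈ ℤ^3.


Via rank(M_{q-1}∘⋯∘M_p): M ≅ I[1,2], I[1,3], I[2,2]^2.
μ_θ-semistable layers: μ^(1)=9; μ^(2)=11/2; μ^(3)=-19

((0, 3, 0); (0, 1, 1); (2, 0, 0))


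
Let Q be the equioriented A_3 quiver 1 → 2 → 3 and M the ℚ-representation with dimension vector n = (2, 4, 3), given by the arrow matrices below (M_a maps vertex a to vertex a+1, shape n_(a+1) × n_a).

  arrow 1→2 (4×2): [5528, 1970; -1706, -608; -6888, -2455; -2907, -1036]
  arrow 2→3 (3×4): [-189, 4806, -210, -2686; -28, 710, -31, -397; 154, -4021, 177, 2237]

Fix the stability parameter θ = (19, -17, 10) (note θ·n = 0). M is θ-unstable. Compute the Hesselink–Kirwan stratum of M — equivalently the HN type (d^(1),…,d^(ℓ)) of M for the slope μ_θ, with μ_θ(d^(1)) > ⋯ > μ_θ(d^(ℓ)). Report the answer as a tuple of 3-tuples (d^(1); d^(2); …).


Interval decomposition of M: I[1,3]^2, I[2,2], I[2,3].
HN type (ℓ=3): μ^(1)=10; μ^(2)=1; μ^(3)=-17

((0, 0, 3); (2, 2, 0); (0, 2, 0))


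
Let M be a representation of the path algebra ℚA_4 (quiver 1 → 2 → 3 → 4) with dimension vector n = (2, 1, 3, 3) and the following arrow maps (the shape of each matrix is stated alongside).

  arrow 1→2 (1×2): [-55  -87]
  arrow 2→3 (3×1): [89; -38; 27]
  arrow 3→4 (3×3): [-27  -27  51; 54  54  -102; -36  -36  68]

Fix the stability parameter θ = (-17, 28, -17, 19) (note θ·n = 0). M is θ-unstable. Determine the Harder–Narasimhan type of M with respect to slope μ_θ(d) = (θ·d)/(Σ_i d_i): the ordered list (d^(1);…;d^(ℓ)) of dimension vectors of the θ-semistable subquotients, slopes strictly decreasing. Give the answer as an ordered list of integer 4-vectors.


Barcode: M ≅ I[1,1], I[1,3], I[3,3], I[3,4], I[4,4]^2. HN layers by μ_θ (3 steps, strictly decreasing):
  μ^(1)=19; μ^(2)=11/2; μ^(3)=-17

((0, 0, 0, 3); (0, 1, 1, 0); (2, 0, 2, 0))


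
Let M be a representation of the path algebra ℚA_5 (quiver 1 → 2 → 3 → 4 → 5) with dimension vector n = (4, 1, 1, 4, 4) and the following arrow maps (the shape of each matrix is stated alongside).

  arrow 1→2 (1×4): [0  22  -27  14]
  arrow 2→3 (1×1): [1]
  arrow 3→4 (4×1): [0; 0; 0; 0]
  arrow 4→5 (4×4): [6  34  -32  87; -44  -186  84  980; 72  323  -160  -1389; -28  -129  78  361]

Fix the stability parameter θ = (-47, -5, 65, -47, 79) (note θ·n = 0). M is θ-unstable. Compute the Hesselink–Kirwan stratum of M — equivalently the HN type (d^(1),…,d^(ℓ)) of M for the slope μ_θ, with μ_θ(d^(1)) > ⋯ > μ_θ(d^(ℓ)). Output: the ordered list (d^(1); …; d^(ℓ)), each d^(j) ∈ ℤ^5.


Interval decomposition of M: I[1,1]^3, I[1,3], I[4,4], I[4,5]^3, I[5,5].
HN type (ℓ=4): μ^(1)=79; μ^(2)=65; μ^(3)=-5; μ^(4)=-47

((0, 0, 0, 0, 4); (0, 0, 1, 0, 0); (0, 1, 0, 0, 0); (4, 0, 0, 4, 0))


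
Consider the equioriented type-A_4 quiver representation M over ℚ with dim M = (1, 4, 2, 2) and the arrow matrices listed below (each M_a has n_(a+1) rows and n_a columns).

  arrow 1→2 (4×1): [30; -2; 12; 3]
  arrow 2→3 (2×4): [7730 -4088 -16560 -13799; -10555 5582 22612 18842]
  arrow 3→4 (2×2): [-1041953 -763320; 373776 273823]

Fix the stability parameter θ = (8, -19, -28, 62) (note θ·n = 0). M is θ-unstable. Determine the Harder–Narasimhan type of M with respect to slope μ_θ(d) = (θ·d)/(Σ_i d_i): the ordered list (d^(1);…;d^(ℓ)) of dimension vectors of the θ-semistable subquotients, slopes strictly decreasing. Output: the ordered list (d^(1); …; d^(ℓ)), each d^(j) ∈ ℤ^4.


Barcode: M ≅ I[1,4], I[2,2]^2, I[2,4]. HN layers by μ_θ (4 steps, strictly decreasing):
  μ^(1)=62; μ^(2)=-13; μ^(3)=-19; μ^(4)=-47/2

((0, 0, 0, 2); (1, 1, 1, 0); (0, 2, 0, 0); (0, 1, 1, 0))


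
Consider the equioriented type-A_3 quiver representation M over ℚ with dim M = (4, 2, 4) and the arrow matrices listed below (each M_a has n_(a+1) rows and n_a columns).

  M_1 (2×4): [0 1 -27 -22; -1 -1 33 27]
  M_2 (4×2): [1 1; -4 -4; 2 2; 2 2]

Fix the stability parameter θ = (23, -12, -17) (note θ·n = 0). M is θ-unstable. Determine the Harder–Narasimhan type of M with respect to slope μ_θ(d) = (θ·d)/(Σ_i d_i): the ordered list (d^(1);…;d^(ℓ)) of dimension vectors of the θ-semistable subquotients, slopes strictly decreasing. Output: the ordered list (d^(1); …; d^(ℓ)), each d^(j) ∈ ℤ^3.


Via rank(M_{q-1}∘⋯∘M_p): M ≅ I[1,1]^2, I[1,2], I[1,3], I[3,3]^3.
μ_θ-semistable layers: μ^(1)=23; μ^(2)=11/2; μ^(3)=-2; μ^(4)=-17

((2, 0, 0); (1, 1, 0); (1, 1, 1); (0, 0, 3))


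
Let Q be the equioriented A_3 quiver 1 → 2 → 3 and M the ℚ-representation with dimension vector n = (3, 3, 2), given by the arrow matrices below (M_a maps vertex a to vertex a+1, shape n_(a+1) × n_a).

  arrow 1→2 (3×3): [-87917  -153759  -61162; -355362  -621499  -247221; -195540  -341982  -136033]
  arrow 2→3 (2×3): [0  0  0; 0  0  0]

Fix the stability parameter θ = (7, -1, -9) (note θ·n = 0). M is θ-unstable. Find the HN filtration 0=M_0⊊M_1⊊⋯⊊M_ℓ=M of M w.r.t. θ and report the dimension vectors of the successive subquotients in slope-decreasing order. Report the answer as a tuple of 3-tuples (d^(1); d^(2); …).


Via rank(M_{q-1}∘⋯∘M_p): M ≅ I[1,2]^3, I[3,3]^2.
μ_θ-semistable layers: μ^(1)=3; μ^(2)=-9

((3, 3, 0); (0, 0, 2))


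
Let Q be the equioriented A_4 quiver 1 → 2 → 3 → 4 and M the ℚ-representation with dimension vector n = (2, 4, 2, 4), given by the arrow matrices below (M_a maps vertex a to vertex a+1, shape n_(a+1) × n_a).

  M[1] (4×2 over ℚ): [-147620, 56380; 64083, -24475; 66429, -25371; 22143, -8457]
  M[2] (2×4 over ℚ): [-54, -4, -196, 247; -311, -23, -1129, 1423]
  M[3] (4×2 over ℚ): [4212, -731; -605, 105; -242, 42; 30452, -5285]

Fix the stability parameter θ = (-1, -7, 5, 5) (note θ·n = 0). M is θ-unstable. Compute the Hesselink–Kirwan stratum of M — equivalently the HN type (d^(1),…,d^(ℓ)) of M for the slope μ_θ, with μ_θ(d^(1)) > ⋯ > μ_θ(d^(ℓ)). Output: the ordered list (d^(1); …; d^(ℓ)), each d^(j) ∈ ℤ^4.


Via rank(M_{q-1}∘⋯∘M_p): M ≅ I[1,4]^2, I[2,2]^2, I[4,4]^2.
μ_θ-semistable layers: μ^(1)=5; μ^(2)=-4; μ^(3)=-7

((0, 0, 2, 4); (2, 2, 0, 0); (0, 2, 0, 0))


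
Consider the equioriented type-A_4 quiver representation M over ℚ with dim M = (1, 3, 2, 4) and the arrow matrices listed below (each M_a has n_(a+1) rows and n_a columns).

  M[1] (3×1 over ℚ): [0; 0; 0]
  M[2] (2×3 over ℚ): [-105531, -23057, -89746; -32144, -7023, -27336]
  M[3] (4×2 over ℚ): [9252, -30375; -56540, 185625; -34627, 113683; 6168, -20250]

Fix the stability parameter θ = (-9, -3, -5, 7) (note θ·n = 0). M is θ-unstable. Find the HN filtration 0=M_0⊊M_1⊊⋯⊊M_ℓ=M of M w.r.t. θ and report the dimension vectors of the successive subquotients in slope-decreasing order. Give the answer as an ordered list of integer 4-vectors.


Interval decomposition of M: I[1,1], I[2,2], I[2,4]^2, I[4,4]^2.
HN type (ℓ=4): μ^(1)=7; μ^(2)=-3; μ^(3)=-4; μ^(4)=-9

((0, 0, 0, 4); (0, 1, 0, 0); (0, 2, 2, 0); (1, 0, 0, 0))


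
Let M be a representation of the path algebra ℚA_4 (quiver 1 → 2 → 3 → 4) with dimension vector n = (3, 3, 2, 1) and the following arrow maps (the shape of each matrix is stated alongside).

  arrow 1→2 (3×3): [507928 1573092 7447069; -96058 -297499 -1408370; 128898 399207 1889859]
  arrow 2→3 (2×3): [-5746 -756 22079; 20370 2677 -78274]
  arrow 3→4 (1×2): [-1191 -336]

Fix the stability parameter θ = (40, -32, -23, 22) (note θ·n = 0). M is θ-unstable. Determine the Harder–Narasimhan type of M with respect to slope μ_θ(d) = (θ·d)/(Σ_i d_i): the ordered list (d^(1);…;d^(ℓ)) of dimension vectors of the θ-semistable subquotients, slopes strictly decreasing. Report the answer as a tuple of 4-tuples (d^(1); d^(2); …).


Barcode: M ≅ I[1,1], I[1,3], I[1,4], I[2,2]. HN layers by μ_θ (4 steps, strictly decreasing):
  μ^(1)=40; μ^(2)=22; μ^(3)=-5; μ^(4)=-32

((1, 0, 0, 0); (0, 0, 0, 1); (2, 2, 2, 0); (0, 1, 0, 0))


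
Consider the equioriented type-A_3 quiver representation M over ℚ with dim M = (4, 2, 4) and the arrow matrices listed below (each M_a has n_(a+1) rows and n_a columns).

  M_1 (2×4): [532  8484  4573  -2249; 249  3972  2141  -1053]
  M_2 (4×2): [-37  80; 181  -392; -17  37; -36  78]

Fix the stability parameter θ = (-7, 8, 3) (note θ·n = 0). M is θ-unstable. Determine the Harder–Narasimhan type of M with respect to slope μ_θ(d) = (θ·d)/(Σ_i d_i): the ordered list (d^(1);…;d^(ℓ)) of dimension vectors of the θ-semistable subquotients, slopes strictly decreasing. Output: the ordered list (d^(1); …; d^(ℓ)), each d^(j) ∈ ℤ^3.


Barcode: M ≅ I[1,1]^2, I[1,3]^2, I[3,3]^2. HN layers by μ_θ (3 steps, strictly decreasing):
  μ^(1)=11/2; μ^(2)=3; μ^(3)=-7

((0, 2, 2); (0, 0, 2); (4, 0, 0))


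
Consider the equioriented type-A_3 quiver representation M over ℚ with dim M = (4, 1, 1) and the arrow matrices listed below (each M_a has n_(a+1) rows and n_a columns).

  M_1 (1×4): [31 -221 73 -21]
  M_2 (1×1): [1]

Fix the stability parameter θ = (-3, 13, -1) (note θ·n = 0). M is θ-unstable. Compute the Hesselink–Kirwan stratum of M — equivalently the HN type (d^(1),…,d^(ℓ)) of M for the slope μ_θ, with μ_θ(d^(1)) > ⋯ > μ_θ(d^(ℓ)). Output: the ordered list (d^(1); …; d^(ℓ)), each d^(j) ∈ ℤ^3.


Via rank(M_{q-1}∘⋯∘M_p): M ≅ I[1,1]^3, I[1,3].
μ_θ-semistable layers: μ^(1)=6; μ^(2)=-3

((0, 1, 1); (4, 0, 0))


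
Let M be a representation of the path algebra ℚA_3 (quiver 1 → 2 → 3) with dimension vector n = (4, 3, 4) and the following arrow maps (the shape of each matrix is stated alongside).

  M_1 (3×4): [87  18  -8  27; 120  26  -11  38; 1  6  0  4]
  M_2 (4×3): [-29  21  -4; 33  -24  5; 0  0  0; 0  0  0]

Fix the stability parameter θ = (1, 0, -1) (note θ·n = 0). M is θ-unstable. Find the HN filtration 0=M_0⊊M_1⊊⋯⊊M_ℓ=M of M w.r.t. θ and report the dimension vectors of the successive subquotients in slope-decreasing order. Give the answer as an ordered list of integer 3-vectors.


Via rank(M_{q-1}∘⋯∘M_p): M ≅ I[1,1], I[1,2], I[1,3]^2, I[3,3]^2.
μ_θ-semistable layers: μ^(1)=1; μ^(2)=1/2; μ^(3)=0; μ^(4)=-1

((1, 0, 0); (1, 1, 0); (2, 2, 2); (0, 0, 2))


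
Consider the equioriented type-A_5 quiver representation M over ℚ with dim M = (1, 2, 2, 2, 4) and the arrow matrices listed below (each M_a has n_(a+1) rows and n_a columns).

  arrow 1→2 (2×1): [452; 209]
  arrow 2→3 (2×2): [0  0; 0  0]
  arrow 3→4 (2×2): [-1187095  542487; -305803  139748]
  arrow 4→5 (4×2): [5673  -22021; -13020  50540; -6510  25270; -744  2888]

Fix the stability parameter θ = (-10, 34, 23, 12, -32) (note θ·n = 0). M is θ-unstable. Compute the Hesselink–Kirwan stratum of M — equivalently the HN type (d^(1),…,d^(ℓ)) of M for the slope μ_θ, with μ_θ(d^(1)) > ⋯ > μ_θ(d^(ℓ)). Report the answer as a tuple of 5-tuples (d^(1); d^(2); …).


Barcode: M ≅ I[1,2], I[2,2], I[3,4], I[3,5], I[5,5]^3. HN layers by μ_θ (5 steps, strictly decreasing):
  μ^(1)=34; μ^(2)=35/2; μ^(3)=1; μ^(4)=-10; μ^(5)=-32

((0, 2, 0, 0, 0); (0, 0, 1, 1, 0); (0, 0, 1, 1, 1); (1, 0, 0, 0, 0); (0, 0, 0, 0, 3))


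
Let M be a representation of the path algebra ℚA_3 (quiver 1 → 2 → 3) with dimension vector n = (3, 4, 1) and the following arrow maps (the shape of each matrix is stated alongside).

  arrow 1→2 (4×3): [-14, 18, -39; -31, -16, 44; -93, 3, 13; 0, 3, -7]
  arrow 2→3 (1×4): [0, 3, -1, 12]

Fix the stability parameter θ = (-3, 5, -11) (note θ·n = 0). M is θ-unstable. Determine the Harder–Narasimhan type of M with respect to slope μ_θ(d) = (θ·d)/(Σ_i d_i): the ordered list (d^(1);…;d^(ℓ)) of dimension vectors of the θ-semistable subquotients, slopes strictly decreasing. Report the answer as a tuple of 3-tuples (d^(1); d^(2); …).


Barcode: M ≅ I[1,2]^2, I[1,3], I[2,2]. HN layers by μ_θ (2 steps, strictly decreasing):
  μ^(1)=5; μ^(2)=-3

((0, 3, 0); (3, 1, 1))


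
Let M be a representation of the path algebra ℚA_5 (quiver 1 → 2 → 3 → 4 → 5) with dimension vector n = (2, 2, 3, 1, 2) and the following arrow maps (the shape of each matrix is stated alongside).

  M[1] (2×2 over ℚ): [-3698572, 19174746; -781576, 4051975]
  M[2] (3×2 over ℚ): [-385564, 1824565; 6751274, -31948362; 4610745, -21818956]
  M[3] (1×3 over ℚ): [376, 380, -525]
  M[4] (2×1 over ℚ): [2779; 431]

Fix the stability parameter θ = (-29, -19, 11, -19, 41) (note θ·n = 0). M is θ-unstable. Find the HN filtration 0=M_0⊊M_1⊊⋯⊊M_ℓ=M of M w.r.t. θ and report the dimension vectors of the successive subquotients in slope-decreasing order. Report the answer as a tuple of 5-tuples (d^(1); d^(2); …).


Barcode: M ≅ I[1,3], I[1,5], I[3,3], I[5,5]. HN layers by μ_θ (5 steps, strictly decreasing):
  μ^(1)=41; μ^(2)=11; μ^(3)=-4; μ^(4)=-19; μ^(5)=-29

((0, 0, 0, 0, 2); (0, 0, 2, 0, 0); (0, 0, 1, 1, 0); (0, 2, 0, 0, 0); (2, 0, 0, 0, 0))


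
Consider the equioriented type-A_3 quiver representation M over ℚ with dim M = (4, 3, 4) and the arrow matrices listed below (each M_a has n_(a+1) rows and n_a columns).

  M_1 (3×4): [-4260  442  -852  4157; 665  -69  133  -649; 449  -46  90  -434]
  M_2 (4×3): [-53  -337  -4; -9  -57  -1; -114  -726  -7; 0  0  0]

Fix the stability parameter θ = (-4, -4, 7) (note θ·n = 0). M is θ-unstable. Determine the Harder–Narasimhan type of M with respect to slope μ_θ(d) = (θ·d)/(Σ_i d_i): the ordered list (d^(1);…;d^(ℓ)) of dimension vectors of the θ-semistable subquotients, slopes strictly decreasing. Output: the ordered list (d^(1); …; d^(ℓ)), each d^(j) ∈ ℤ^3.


Via rank(M_{q-1}∘⋯∘M_p): M ≅ I[1,1], I[1,2], I[1,3]^2, I[3,3]^2.
μ_θ-semistable layers: μ^(1)=7; μ^(2)=-4

((0, 0, 4); (4, 3, 0))


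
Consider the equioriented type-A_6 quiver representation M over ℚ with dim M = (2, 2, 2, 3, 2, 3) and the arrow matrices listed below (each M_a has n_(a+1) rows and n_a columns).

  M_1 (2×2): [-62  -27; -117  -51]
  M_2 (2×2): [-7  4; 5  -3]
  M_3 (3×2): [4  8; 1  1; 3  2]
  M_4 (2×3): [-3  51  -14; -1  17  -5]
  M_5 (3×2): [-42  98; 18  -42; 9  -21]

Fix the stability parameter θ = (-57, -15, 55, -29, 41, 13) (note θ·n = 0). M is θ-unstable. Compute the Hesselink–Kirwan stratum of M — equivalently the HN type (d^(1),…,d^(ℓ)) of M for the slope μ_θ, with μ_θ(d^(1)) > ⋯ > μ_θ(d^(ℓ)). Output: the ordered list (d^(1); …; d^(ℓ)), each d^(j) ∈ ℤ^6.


Barcode: M ≅ I[1,5], I[1,6], I[4,4], I[6,6]^2. HN layers by μ_θ (6 steps, strictly decreasing):
  μ^(1)=41; μ^(2)=27; μ^(3)=13; μ^(4)=-15; μ^(5)=-29; μ^(6)=-57

((0, 0, 0, 0, 1, 0); (0, 0, 0, 0, 1, 1); (0, 0, 2, 2, 0, 2); (0, 2, 0, 0, 0, 0); (0, 0, 0, 1, 0, 0); (2, 0, 0, 0, 0, 0))


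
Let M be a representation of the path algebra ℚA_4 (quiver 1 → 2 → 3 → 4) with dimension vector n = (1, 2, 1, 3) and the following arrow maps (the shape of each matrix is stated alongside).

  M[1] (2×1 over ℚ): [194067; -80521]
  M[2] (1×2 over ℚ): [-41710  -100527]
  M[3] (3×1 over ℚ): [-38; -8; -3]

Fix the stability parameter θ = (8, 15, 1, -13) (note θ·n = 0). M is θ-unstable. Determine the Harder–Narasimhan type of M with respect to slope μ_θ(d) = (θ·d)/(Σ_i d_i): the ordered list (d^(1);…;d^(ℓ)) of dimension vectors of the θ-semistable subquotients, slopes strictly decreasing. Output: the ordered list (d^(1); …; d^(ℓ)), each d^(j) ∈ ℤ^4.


Barcode: M ≅ I[1,4], I[2,2], I[4,4]^2. HN layers by μ_θ (3 steps, strictly decreasing):
  μ^(1)=15; μ^(2)=11/4; μ^(3)=-13

((0, 1, 0, 0); (1, 1, 1, 1); (0, 0, 0, 2))


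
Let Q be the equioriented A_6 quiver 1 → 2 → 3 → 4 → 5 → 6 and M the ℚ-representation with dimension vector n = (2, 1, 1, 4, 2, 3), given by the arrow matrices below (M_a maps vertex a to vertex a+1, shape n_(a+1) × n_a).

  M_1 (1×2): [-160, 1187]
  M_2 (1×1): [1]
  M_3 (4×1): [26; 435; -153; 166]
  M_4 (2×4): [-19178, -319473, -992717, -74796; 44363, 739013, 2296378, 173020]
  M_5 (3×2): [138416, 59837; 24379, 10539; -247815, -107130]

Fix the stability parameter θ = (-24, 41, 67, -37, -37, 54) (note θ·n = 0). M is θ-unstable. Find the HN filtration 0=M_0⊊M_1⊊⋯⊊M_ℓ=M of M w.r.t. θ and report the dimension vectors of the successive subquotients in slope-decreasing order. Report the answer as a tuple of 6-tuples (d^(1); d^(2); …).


Interval decomposition of M: I[1,1], I[1,6], I[4,4]^2, I[4,6], I[6,6].
HN type (ℓ=4): μ^(1)=54; μ^(2)=17/2; μ^(3)=-24; μ^(4)=-37

((0, 0, 0, 0, 0, 3); (0, 1, 1, 1, 1, 0); (2, 0, 0, 0, 0, 0); (0, 0, 0, 3, 1, 0))


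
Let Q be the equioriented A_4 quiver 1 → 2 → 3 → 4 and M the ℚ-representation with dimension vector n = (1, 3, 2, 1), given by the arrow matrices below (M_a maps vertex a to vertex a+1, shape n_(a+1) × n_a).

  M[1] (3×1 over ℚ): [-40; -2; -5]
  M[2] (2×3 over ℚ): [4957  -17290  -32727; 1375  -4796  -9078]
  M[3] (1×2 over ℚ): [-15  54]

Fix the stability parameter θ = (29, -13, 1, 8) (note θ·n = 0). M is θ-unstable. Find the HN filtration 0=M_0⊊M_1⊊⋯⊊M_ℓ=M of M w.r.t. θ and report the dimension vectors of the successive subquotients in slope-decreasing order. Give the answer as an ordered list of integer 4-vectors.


Interval decomposition of M: I[1,4], I[2,2], I[2,3].
HN type (ℓ=4): μ^(1)=8; μ^(2)=17/3; μ^(3)=1; μ^(4)=-13

((0, 0, 0, 1); (1, 1, 1, 0); (0, 0, 1, 0); (0, 2, 0, 0))


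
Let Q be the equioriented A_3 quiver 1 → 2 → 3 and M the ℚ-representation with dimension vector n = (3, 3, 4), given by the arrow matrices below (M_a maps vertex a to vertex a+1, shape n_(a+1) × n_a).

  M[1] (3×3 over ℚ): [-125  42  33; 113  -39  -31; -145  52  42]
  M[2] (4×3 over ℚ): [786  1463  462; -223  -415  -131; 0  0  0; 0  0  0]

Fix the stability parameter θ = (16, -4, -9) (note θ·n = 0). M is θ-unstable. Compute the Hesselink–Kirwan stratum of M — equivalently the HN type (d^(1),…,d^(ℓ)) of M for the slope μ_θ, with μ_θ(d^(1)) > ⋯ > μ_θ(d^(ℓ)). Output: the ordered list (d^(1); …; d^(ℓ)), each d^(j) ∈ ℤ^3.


Via rank(M_{q-1}∘⋯∘M_p): M ≅ I[1,2], I[1,3]^2, I[3,3]^2.
μ_θ-semistable layers: μ^(1)=6; μ^(2)=1; μ^(3)=-9

((1, 1, 0); (2, 2, 2); (0, 0, 2))


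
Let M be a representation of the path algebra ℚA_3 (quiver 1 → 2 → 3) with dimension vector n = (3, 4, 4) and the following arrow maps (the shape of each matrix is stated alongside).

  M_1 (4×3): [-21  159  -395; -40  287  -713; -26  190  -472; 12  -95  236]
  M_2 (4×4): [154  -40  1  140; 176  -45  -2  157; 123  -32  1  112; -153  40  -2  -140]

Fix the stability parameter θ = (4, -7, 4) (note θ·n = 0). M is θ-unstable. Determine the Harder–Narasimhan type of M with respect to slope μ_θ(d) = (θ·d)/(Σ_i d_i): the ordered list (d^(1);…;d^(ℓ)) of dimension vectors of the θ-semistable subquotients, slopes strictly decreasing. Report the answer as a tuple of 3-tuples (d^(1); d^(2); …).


Via rank(M_{q-1}∘⋯∘M_p): M ≅ I[1,2], I[1,3]^2, I[2,3], I[3,3].
μ_θ-semistable layers: μ^(1)=4; μ^(2)=-3/2; μ^(3)=-7

((0, 0, 4); (3, 3, 0); (0, 1, 0))


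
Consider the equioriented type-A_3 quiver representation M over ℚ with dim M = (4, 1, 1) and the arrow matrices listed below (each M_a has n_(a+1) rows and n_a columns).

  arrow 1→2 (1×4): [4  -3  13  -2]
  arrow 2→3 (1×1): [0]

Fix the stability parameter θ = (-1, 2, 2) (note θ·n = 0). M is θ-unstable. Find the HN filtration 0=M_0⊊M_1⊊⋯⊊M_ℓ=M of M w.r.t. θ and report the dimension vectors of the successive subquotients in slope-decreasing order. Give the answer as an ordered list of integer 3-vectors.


Interval decomposition of M: I[1,1]^3, I[1,2], I[3,3].
HN type (ℓ=2): μ^(1)=2; μ^(2)=-1

((0, 1, 1); (4, 0, 0))


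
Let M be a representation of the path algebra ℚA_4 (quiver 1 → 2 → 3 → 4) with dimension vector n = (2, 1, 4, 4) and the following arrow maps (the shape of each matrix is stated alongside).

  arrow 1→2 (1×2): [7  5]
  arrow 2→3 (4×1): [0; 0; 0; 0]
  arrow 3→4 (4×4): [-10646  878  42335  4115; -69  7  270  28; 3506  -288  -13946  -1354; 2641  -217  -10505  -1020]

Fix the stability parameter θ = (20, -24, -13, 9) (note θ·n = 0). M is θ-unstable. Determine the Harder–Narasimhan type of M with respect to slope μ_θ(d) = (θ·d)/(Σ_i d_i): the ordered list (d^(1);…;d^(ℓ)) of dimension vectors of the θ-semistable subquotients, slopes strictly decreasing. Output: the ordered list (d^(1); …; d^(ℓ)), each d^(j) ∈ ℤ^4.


Interval decomposition of M: I[1,1], I[1,2], I[3,4]^4.
HN type (ℓ=4): μ^(1)=20; μ^(2)=9; μ^(3)=-2; μ^(4)=-13

((1, 0, 0, 0); (0, 0, 0, 4); (1, 1, 0, 0); (0, 0, 4, 0))


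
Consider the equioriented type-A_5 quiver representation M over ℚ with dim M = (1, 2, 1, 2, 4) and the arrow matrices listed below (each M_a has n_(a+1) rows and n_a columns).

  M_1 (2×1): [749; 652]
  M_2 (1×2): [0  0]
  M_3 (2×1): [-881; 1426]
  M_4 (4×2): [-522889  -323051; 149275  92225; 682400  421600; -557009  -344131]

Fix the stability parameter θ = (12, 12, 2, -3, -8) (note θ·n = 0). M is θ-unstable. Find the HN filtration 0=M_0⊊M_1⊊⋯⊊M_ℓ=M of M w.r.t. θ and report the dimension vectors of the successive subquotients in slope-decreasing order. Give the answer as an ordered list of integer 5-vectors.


Interval decomposition of M: I[1,2], I[2,2], I[3,5], I[4,4], I[5,5]^3.
HN type (ℓ=3): μ^(1)=12; μ^(2)=-3; μ^(3)=-8

((1, 2, 0, 0, 0); (0, 0, 1, 2, 1); (0, 0, 0, 0, 3))


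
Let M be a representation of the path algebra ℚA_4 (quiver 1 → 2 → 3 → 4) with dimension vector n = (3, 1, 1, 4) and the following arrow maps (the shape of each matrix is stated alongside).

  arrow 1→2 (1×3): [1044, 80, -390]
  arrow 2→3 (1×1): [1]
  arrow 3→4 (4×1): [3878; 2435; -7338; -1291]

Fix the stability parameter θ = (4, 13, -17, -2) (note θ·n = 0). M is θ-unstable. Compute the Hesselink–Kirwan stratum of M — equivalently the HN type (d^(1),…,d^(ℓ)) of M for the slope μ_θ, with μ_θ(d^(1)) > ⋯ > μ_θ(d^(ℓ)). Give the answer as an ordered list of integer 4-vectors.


Interval decomposition of M: I[1,1]^2, I[1,4], I[4,4]^3.
HN type (ℓ=3): μ^(1)=4; μ^(2)=-1/2; μ^(3)=-2

((2, 0, 0, 0); (1, 1, 1, 1); (0, 0, 0, 3))


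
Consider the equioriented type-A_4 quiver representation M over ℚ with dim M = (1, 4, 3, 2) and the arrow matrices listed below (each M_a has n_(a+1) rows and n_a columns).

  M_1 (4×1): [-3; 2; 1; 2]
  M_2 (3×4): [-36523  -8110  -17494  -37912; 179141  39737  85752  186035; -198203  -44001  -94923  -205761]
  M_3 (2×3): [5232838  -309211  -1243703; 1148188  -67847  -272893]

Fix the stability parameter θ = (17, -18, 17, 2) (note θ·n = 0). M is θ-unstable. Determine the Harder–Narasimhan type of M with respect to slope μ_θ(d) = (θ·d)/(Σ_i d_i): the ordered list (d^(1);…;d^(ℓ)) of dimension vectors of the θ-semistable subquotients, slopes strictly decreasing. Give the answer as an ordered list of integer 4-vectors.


Barcode: M ≅ I[1,4], I[2,2], I[2,3], I[2,4]. HN layers by μ_θ (4 steps, strictly decreasing):
  μ^(1)=17; μ^(2)=19/2; μ^(3)=-1/2; μ^(4)=-18

((0, 0, 1, 0); (0, 0, 2, 2); (1, 1, 0, 0); (0, 3, 0, 0))


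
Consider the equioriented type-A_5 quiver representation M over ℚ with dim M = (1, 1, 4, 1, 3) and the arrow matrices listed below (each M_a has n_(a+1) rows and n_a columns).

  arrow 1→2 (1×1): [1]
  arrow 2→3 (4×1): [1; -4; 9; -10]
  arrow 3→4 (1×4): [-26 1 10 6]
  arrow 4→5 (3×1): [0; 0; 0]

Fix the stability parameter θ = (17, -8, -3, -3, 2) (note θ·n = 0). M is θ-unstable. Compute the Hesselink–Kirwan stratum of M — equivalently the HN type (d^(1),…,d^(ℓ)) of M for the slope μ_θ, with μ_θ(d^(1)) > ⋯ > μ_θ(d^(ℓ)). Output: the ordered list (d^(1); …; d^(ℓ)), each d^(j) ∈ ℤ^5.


Barcode: M ≅ I[1,3], I[3,3]^2, I[3,4], I[5,5]^3. HN layers by μ_θ (2 steps, strictly decreasing):
  μ^(1)=2; μ^(2)=-3

((1, 1, 1, 0, 3); (0, 0, 3, 1, 0))


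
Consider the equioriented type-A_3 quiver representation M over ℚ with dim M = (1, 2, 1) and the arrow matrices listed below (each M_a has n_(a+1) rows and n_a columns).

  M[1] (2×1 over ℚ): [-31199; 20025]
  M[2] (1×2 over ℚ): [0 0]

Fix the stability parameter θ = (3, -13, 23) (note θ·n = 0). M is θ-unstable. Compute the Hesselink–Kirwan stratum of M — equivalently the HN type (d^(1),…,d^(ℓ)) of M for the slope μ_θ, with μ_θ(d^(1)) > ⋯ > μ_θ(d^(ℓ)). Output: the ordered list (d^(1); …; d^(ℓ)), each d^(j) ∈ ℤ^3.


Via rank(M_{q-1}∘⋯∘M_p): M ≅ I[1,2], I[2,2], I[3,3].
μ_θ-semistable layers: μ^(1)=23; μ^(2)=-5; μ^(3)=-13

((0, 0, 1); (1, 1, 0); (0, 1, 0))


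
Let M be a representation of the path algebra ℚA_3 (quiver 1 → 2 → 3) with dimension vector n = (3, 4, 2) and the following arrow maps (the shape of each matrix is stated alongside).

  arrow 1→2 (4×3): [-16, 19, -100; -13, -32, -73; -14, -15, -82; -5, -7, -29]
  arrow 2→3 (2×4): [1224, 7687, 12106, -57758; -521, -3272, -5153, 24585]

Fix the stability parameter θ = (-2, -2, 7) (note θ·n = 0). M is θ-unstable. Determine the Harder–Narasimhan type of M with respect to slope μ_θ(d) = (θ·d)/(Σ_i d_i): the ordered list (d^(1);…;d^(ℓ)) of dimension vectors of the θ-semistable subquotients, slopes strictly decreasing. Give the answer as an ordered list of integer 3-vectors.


Interval decomposition of M: I[1,1], I[1,3]^2, I[2,2]^2.
HN type (ℓ=2): μ^(1)=7; μ^(2)=-2

((0, 0, 2); (3, 4, 0))


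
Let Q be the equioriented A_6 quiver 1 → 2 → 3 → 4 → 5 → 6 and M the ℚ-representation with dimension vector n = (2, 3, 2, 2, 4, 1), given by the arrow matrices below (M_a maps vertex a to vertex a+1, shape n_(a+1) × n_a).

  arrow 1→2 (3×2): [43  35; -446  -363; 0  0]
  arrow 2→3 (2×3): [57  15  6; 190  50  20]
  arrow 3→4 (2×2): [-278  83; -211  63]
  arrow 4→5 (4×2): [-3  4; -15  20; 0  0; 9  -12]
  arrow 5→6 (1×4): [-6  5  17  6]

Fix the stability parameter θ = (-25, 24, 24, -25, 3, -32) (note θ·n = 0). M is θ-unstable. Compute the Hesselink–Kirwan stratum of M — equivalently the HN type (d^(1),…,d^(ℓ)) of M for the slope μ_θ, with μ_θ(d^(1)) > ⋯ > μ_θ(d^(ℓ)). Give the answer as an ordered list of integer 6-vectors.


Interval decomposition of M: I[1,2], I[1,4], I[2,2], I[3,6], I[5,5]^3.
HN type (ℓ=5): μ^(1)=24; μ^(2)=23/3; μ^(3)=3; μ^(4)=-15/2; μ^(5)=-25

((0, 2, 0, 0, 0, 0); (0, 1, 1, 1, 0, 0); (0, 0, 0, 0, 3, 0); (0, 0, 1, 1, 1, 1); (2, 0, 0, 0, 0, 0))


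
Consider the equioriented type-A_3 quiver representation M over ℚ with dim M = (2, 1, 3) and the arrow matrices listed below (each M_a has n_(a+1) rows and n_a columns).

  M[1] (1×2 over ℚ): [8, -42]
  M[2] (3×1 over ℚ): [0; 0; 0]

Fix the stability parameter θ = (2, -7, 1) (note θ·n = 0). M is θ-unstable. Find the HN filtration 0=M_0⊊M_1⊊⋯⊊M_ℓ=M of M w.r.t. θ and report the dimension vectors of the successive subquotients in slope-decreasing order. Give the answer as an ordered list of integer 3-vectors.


Interval decomposition of M: I[1,1], I[1,2], I[3,3]^3.
HN type (ℓ=3): μ^(1)=2; μ^(2)=1; μ^(3)=-5/2

((1, 0, 0); (0, 0, 3); (1, 1, 0))


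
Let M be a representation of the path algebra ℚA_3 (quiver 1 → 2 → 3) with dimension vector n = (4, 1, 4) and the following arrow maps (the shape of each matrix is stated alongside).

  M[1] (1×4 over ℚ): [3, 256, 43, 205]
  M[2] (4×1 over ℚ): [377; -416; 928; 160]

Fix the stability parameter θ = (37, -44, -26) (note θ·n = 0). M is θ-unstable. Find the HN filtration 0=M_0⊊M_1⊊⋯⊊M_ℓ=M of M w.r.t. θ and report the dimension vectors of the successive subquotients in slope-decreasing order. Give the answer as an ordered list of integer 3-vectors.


Interval decomposition of M: I[1,1]^3, I[1,3], I[3,3]^3.
HN type (ℓ=3): μ^(1)=37; μ^(2)=-11; μ^(3)=-26

((3, 0, 0); (1, 1, 1); (0, 0, 3))


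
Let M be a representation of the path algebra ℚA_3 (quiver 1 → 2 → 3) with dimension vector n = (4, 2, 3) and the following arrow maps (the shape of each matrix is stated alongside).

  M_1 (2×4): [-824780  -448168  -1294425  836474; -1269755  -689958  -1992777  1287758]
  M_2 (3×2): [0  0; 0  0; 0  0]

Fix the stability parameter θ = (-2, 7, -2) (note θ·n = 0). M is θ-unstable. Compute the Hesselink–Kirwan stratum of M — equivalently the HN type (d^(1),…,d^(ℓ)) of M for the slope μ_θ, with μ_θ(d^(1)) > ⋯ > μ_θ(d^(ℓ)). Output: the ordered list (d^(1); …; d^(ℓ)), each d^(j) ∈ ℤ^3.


Interval decomposition of M: I[1,1]^2, I[1,2]^2, I[3,3]^3.
HN type (ℓ=2): μ^(1)=7; μ^(2)=-2

((0, 2, 0); (4, 0, 3))


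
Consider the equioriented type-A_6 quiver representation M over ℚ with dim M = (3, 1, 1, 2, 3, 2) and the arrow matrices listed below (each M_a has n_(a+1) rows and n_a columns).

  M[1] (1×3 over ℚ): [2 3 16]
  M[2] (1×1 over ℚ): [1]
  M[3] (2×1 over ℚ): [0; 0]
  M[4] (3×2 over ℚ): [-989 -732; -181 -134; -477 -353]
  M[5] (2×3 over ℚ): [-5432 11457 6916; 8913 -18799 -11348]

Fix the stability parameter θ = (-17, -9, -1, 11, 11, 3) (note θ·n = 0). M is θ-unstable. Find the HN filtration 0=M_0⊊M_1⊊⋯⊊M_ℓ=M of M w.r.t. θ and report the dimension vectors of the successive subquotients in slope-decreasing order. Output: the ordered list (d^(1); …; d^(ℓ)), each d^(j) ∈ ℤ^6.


Barcode: M ≅ I[1,1]^2, I[1,3], I[4,6]^2, I[5,5]. HN layers by μ_θ (5 steps, strictly decreasing):
  μ^(1)=11; μ^(2)=25/3; μ^(3)=-1; μ^(4)=-9; μ^(5)=-17

((0, 0, 0, 0, 1, 0); (0, 0, 0, 2, 2, 2); (0, 0, 1, 0, 0, 0); (0, 1, 0, 0, 0, 0); (3, 0, 0, 0, 0, 0))


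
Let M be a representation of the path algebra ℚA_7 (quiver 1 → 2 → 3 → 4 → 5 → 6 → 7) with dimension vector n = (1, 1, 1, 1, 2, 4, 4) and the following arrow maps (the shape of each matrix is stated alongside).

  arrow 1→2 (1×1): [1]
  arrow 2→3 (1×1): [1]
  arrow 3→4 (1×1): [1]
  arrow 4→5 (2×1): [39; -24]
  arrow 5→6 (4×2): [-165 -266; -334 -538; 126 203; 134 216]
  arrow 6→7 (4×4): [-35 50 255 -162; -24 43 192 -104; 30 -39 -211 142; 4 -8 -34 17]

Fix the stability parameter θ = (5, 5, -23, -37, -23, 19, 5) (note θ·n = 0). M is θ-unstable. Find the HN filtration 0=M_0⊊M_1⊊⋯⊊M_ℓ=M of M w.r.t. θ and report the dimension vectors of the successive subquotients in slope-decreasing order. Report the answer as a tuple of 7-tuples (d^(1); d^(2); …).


Via rank(M_{q-1}∘⋯∘M_p): M ≅ I[1,7], I[5,7], I[6,7]^2.
μ_θ-semistable layers: μ^(1)=12; μ^(2)=-73/5; μ^(3)=-23

((0, 0, 0, 0, 0, 4, 4); (1, 1, 1, 1, 1, 0, 0); (0, 0, 0, 0, 1, 0, 0))


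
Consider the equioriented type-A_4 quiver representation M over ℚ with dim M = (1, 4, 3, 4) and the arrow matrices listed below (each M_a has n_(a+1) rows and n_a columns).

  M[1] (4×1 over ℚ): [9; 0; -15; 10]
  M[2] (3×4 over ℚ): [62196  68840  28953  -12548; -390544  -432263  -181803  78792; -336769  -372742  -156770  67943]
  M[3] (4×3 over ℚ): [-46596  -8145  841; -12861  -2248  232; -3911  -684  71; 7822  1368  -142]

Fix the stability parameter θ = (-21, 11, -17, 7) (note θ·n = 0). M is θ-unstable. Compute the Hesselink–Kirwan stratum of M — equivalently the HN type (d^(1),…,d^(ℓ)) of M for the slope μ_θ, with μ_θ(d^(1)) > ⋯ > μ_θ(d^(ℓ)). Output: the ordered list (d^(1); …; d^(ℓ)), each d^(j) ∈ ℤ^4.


Via rank(M_{q-1}∘⋯∘M_p): M ≅ I[1,4], I[2,2], I[2,4]^2, I[4,4].
μ_θ-semistable layers: μ^(1)=11; μ^(2)=7; μ^(3)=-3; μ^(4)=-21

((0, 1, 0, 0); (0, 0, 0, 4); (0, 3, 3, 0); (1, 0, 0, 0))


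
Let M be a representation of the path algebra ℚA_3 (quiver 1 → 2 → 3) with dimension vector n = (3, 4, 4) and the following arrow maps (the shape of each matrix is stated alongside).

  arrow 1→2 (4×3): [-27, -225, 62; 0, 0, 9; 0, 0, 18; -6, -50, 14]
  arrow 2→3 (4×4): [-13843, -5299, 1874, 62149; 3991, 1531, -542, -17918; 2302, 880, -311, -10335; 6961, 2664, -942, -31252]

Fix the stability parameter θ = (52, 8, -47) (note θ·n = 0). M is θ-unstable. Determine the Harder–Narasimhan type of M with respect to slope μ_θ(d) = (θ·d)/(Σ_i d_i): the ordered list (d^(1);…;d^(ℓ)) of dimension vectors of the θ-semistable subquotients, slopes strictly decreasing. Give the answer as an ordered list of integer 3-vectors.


Interval decomposition of M: I[1,1], I[1,3]^2, I[2,3]^2.
HN type (ℓ=3): μ^(1)=52; μ^(2)=13/3; μ^(3)=-39/2

((1, 0, 0); (2, 2, 2); (0, 2, 2))


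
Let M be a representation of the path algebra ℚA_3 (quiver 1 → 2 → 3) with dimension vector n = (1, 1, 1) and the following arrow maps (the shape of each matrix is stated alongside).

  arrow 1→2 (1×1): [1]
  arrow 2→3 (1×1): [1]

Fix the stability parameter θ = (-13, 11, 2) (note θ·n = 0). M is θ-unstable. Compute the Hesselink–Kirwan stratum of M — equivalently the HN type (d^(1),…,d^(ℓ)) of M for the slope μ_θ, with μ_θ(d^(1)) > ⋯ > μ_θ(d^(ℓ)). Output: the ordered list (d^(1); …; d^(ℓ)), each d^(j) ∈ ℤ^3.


Barcode: M ≅ I[1,3]. HN layers by μ_θ (2 steps, strictly decreasing):
  μ^(1)=13/2; μ^(2)=-13

((0, 1, 1); (1, 0, 0))


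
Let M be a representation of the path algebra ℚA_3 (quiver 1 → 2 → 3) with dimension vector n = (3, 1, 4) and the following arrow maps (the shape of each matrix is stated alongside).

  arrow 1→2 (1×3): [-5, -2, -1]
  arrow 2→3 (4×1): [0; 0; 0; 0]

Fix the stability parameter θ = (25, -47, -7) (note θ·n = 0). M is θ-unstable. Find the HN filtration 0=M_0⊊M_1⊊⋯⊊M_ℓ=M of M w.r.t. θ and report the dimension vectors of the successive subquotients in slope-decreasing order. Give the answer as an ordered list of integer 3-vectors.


Interval decomposition of M: I[1,1]^2, I[1,2], I[3,3]^4.
HN type (ℓ=3): μ^(1)=25; μ^(2)=-7; μ^(3)=-11

((2, 0, 0); (0, 0, 4); (1, 1, 0))


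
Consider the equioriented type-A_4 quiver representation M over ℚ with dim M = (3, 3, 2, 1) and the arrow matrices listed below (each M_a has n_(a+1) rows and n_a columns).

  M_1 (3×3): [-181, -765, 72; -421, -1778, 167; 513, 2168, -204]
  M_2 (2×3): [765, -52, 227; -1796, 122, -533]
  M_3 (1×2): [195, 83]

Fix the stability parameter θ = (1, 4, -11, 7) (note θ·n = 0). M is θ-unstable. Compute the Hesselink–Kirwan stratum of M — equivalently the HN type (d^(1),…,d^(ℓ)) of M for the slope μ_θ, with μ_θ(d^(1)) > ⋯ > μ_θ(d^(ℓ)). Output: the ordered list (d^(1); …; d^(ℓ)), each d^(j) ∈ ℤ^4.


Interval decomposition of M: I[1,2], I[1,3], I[1,4].
HN type (ℓ=4): μ^(1)=7; μ^(2)=4; μ^(3)=1; μ^(4)=-2

((0, 0, 0, 1); (0, 1, 0, 0); (1, 0, 0, 0); (2, 2, 2, 0))


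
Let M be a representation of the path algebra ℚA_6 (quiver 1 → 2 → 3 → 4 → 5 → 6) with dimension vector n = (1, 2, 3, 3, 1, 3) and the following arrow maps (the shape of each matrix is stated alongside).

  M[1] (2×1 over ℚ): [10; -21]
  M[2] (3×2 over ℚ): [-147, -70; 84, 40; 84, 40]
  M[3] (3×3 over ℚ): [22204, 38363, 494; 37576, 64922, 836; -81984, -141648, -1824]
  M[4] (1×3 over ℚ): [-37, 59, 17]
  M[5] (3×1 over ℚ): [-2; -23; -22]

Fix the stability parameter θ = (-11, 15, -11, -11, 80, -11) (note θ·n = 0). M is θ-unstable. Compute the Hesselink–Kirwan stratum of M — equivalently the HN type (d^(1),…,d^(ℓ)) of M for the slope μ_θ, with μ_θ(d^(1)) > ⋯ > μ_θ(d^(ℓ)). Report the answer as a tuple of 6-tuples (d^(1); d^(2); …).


Via rank(M_{q-1}∘⋯∘M_p): M ≅ I[1,2], I[2,3], I[3,3], I[3,6], I[4,4]^2, I[6,6]^2.
μ_θ-semistable layers: μ^(1)=69/2; μ^(2)=15; μ^(3)=2; μ^(4)=-11

((0, 0, 0, 0, 1, 1); (0, 1, 0, 0, 0, 0); (0, 1, 1, 0, 0, 0); (1, 0, 2, 3, 0, 2))


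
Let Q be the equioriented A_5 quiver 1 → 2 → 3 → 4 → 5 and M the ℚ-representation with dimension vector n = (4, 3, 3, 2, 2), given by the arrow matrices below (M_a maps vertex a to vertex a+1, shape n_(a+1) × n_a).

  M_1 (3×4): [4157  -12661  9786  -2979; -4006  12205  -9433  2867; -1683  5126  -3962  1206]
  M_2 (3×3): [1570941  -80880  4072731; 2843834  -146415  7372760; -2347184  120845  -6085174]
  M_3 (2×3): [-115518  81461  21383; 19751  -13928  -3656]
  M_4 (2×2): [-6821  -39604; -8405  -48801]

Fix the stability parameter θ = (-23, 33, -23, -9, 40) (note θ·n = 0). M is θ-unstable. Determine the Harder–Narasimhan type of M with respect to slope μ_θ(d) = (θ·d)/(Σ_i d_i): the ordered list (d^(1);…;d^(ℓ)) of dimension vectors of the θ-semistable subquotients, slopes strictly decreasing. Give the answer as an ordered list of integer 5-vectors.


Barcode: M ≅ I[1,1], I[1,2], I[1,3], I[1,5], I[3,5]. HN layers by μ_θ (6 steps, strictly decreasing):
  μ^(1)=40; μ^(2)=33; μ^(3)=5; μ^(4)=1/3; μ^(5)=-9; μ^(6)=-23

((0, 0, 0, 0, 2); (0, 1, 0, 0, 0); (0, 1, 1, 0, 0); (0, 1, 1, 1, 0); (0, 0, 0, 1, 0); (4, 0, 1, 0, 0))
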